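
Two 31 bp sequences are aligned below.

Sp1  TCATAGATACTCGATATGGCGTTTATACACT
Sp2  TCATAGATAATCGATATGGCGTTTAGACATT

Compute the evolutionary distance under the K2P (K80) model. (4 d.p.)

Of 31 sites, 1 differences are transitions and 2 are transversions, so P = 1/31 ≈ 0.032258 and Q = 2/31 ≈ 0.064516.
Under the Kimura two-parameter model, d = −½ ln(1 − 2P − Q) − ¼ ln(1 − 2Q).
1 − 2P − Q = 0.870968, giving −½ ln(0.870968) = 0.069075.
1 − 2Q = 0.870968, giving −¼ ln(0.870968) = 0.034538.
d = 0.069075 + 0.034538 = 0.103613.

0.1036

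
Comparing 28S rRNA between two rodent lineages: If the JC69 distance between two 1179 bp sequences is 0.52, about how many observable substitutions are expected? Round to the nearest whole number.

442

Invert JC69: p = (3/4)(1 − e^(−4d/3)) = 0.75 × (1 − e^(-0.693333)) = 0.75 × (1 − 0.499907) = 0.375070.
Expected differing sites = pL ≈ 0.375070 × 1179 = 442.20753 ≈ 442.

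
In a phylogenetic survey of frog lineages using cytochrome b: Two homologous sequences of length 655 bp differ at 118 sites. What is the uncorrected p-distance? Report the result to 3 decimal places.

p = 118/655 = 0.180152… ≈ 0.180 (to 3 d.p.).

0.180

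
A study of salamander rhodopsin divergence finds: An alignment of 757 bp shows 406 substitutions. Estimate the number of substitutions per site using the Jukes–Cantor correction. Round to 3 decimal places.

0.942

p = 406/757 ≈ 0.536328.
d = −(3/4) ln(1 − 4p/3) = −0.75 ln(1 − 0.715104) = −0.75 ln(0.284896)
  = −0.75 × (-1.255631) = 0.941723 substitutions/site.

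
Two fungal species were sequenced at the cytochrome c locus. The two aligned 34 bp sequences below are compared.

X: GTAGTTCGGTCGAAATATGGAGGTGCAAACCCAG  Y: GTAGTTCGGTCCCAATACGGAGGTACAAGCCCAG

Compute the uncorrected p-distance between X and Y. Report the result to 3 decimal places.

The sequences differ at 5 of 34 positions (sites 12, 13, 18, 25, 29).
p = 5/34 = 0.147058… ≈ 0.147 (to 3 d.p.).

0.147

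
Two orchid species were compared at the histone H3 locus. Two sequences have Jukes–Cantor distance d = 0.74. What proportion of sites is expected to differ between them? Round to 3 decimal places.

p = (3/4)(1 − e^(−4d/3)) = 0.75 × (1 − e^(-0.986667)) = 0.75 × (1 − 0.372817) = 0.470387.

0.470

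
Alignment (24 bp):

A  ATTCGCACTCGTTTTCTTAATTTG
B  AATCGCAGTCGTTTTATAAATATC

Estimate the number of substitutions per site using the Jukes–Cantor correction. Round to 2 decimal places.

0.30

The sequences differ at 6 of 24 sites (2, 8, 16, 18, 22, 24), so p = 6/24 = 0.25.
d = −(3/4) ln(1 − 4p/3) = −0.75 ln(1 − 0.333333) = −0.75 ln(0.666667)
  = −0.75 × (-0.405465) = 0.304099 substitutions/site.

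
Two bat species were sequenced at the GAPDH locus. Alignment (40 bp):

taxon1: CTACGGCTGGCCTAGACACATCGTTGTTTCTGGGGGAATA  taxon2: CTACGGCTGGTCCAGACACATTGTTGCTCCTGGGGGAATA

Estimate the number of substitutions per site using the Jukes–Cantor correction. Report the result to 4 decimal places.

0.1367

The sequences differ at 5 of 40 sites (11, 13, 22, 27, 29), so p = 5/40 = 0.125.
d = −(3/4) ln(1 − 4p/3) = −0.75 ln(1 − 0.166667) = −0.75 ln(0.833333)
  = −0.75 × (-0.182322) = 0.136742 substitutions/site.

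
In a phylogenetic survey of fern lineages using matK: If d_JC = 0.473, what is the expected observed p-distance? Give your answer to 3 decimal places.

0.351

p = (3/4)(1 − e^(−4d/3)) = 0.75 × (1 − e^(-0.630667)) = 0.75 × (1 − 0.532237) = 0.350822.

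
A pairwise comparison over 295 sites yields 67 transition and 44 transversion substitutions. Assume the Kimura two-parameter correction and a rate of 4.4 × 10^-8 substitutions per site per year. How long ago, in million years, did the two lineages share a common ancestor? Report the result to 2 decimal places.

P = 67/295 ≈ 0.227119 and Q = 44/295 ≈ 0.149153.
Under the Kimura two-parameter model, d = −½ ln(1 − 2P − Q) − ¼ ln(1 − 2Q).
1 − 2P − Q = 0.396609, giving −½ ln(0.396609) = 0.462402.
1 − 2Q = 0.701694, giving −¼ ln(0.701694) = 0.088564.
d = 0.462402 + 0.088564 = 0.550966.
Under a molecular clock d = 2μt, so t = d/(2μ) = 0.550966 / (2 × 4.4 × 10^-8) = 6.26 million years.

6.26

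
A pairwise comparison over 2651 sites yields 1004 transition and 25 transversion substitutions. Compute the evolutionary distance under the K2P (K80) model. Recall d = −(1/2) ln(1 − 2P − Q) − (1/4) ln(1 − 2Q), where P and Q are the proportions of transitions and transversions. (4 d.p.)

P = 1004/2651 ≈ 0.378725 and Q = 25/2651 ≈ 0.00943.
Under the Kimura two-parameter model, d = −½ ln(1 − 2P − Q) − ¼ ln(1 − 2Q).
1 − 2P − Q = 0.23312, giving −½ ln(0.23312) = 0.728101.
1 − 2Q = 0.98114, giving −¼ ln(0.98114) = 0.004760.
d = 0.728101 + 0.004760 = 0.732861.

0.7329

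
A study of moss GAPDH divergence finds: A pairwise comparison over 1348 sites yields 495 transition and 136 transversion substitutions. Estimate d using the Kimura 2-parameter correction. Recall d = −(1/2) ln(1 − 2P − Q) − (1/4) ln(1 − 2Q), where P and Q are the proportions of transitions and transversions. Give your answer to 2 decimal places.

0.96

P = 495/1348 ≈ 0.367211 and Q = 136/1348 ≈ 0.10089.
Under the Kimura two-parameter model, d = −½ ln(1 − 2P − Q) − ¼ ln(1 − 2Q).
1 − 2P − Q = 0.164688, giving −½ ln(0.164688) = 0.901851.
1 − 2Q = 0.79822, giving −¼ ln(0.79822) = 0.056343.
d = 0.901851 + 0.056343 = 0.958194.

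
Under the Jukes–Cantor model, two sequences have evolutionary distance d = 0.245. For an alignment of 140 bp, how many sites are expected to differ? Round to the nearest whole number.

29

Invert JC69: p = (3/4)(1 − e^(−4d/3)) = 0.75 × (1 − e^(-0.326667)) = 0.75 × (1 − 0.721324) = 0.209007.
Expected differing sites = pL ≈ 0.209007 × 140 = 29.26098 ≈ 29.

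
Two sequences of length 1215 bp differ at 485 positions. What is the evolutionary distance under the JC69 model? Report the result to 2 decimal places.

0.57

p = 485/1215 ≈ 0.399177.
d = −(3/4) ln(1 − 4p/3) = −0.75 ln(1 − 0.532236) = −0.75 ln(0.467764)
  = −0.75 × (-0.759791) = 0.569843 substitutions/site.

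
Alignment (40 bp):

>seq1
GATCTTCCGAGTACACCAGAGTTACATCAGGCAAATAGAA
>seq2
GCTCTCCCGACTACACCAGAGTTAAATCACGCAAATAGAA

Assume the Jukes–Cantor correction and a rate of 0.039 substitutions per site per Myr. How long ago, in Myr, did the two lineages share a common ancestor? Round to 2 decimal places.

1.75

The sequences differ at 5 of 40 sites (2, 6, 11, 25, 30), so p = 5/40 = 0.125.
d = −(3/4) ln(1 − 4p/3) = −0.75 ln(1 − 0.166667) = −0.75 ln(0.833333)
  = −0.75 × (-0.182322) = 0.136742 substitutions/site.
Under a molecular clock d = 2μt, so t = d/(2μ) = 0.136742 / (2 × 0.039) = 1.75 Myr.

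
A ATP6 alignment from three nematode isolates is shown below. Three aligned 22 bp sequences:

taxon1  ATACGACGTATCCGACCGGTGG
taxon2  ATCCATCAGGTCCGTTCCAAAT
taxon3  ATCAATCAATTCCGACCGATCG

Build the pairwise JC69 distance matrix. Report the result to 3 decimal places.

taxon1–taxon2: 13/22 sites differ → p ≈ 0.590909, d = −0.75 ln(1 − 0.787879) = 1.162949 ≈ 1.163.
taxon1–taxon3: 9/22 sites differ → p ≈ 0.409091, d = −0.75 ln(1 − 0.545455) = 0.591344 ≈ 0.591.
taxon2–taxon3: 9/22 sites differ → p ≈ 0.409091, d = −0.75 ln(1 − 0.545455) = 0.591344 ≈ 0.591.

d(taxon1,taxon2) = 1.163, d(taxon1,taxon3) = 0.591, d(taxon2,taxon3) = 0.591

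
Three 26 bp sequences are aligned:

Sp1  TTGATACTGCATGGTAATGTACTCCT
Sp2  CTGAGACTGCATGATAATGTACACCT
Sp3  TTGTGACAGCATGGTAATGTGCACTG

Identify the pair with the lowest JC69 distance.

Sp1–Sp2: 4/26 differ, p = 0.154, d = 0.172.
Sp1–Sp3: 7/26 differ, p = 0.269, d = 0.334.
Sp2–Sp3: 7/26 differ, p = 0.269, d = 0.334.
The smallest distance is between Sp1 and Sp2.

Sp1 and Sp2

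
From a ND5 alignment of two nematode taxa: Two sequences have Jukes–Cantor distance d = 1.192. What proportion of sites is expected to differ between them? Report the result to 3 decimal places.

0.597

p = (3/4)(1 − e^(−4d/3)) = 0.75 × (1 − e^(-1.589333)) = 0.75 × (1 − 0.204062) = 0.596954.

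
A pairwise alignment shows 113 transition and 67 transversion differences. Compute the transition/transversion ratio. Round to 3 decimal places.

R = 113/67 = 1.686567… ≈ 1.687 (to 3 d.p.).

1.687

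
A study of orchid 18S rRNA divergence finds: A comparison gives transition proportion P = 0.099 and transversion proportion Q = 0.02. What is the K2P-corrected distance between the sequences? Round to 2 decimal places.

Under the Kimura two-parameter model, d = −½ ln(1 − 2P − Q) − ¼ ln(1 − 2Q).
1 − 2P − Q = 0.782, giving −½ ln(0.782) = 0.122950.
1 − 2Q = 0.96, giving −¼ ln(0.96) = 0.010205.
d = 0.122950 + 0.010205 = 0.133155.

0.13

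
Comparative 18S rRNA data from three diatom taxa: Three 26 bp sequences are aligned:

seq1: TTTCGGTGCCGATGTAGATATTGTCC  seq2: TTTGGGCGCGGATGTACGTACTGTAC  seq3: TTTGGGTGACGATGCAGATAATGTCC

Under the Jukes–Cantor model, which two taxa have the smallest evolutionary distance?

seq1–seq2: 7/26 differ, p = 0.269, d = 0.334.
seq1–seq3: 4/26 differ, p = 0.154, d = 0.172.
seq2–seq3: 8/26 differ, p = 0.308, d = 0.396.
The smallest distance is between seq1 and seq3.

seq1 and seq3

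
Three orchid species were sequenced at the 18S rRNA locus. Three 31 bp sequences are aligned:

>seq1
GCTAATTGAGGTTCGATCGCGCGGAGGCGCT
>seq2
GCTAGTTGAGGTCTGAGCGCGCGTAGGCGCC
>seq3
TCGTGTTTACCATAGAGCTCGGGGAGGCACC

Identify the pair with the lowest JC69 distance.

seq1 and seq2

seq1–seq2: 6/31 differ, p = 0.194, d = 0.224.
seq1–seq3: 14/31 differ, p = 0.452, d = 0.691.
seq2–seq3: 13/31 differ, p = 0.419, d = 0.614.
The smallest distance is between seq1 and seq2.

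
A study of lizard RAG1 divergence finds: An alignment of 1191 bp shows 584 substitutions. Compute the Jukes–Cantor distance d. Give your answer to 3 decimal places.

p = 584/1191 ≈ 0.490344.
d = −(3/4) ln(1 − 4p/3) = −0.75 ln(1 − 0.653792) = −0.75 ln(0.346208)
  = −0.75 × (-1.060716) = 0.795537 substitutions/site.

0.796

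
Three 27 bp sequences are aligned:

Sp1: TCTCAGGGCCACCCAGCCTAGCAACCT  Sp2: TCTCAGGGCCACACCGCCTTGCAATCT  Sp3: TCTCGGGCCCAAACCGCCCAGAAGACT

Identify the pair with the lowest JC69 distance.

Sp1 and Sp2

Sp1–Sp2: 4/27 differ, p = 0.148, d = 0.165.
Sp1–Sp3: 9/27 differ, p = 0.333, d = 0.441.
Sp2–Sp3: 8/27 differ, p = 0.296, d = 0.377.
The smallest distance is between Sp1 and Sp2.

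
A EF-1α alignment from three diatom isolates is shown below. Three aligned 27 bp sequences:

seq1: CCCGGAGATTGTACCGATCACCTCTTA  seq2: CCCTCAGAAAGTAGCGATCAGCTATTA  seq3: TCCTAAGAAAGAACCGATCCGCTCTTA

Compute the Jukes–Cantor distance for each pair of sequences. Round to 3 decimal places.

d(seq1,seq2) = 0.318, d(seq1,seq3) = 0.377, d(seq2,seq3) = 0.264

seq1–seq2: 7/27 sites differ → p ≈ 0.259259, d = −0.75 ln(1 − 0.345679) = 0.318118 ≈ 0.318.
seq1–seq3: 8/27 sites differ → p ≈ 0.296296, d = −0.75 ln(1 − 0.395061) = 0.376971 ≈ 0.377.
seq2–seq3: 6/27 sites differ → p ≈ 0.222222, d = −0.75 ln(1 − 0.296296) = 0.263548 ≈ 0.264.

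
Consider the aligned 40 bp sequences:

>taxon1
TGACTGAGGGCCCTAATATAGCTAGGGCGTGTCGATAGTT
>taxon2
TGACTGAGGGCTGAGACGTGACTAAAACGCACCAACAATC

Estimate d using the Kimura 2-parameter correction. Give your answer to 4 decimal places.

Of 40 sites, 16 differences are transitions and 2 are transversions, so P = 16/40 = 0.4 and Q = 2/40 = 0.05.
Under the Kimura two-parameter model, d = −½ ln(1 − 2P − Q) − ¼ ln(1 − 2Q).
1 − 2P − Q = 0.15, giving −½ ln(0.15) = 0.948560.
1 − 2Q = 0.9, giving −¼ ln(0.9) = 0.026340.
d = 0.948560 + 0.026340 = 0.974900.

0.9749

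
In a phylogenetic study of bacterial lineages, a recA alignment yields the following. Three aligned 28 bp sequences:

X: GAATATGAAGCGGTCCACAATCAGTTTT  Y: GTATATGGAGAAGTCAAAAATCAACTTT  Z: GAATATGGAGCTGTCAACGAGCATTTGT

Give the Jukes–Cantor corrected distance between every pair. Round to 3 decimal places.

d(X,Y) = 0.360, d(X,Z) = 0.304, d(Y,Z) = 0.420

X–Y: 8/28 sites differ → p ≈ 0.285714, d = −0.75 ln(1 − 0.380952) = 0.359679 ≈ 0.360.
X–Z: 7/28 sites differ → p = 0.25, d = −0.75 ln(1 − 0.333333) = 0.304098 ≈ 0.304.
Y–Z: 9/28 sites differ → p ≈ 0.321429, d = −0.75 ln(1 − 0.428572) = 0.419713 ≈ 0.420.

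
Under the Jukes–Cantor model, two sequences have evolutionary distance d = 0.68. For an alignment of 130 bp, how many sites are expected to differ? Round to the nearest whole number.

58

Invert JC69: p = (3/4)(1 − e^(−4d/3)) = 0.75 × (1 − e^(-0.906667)) = 0.75 × (1 − 0.403868) = 0.447099.
Expected differing sites = pL ≈ 0.447099 × 130 = 58.12287 ≈ 58.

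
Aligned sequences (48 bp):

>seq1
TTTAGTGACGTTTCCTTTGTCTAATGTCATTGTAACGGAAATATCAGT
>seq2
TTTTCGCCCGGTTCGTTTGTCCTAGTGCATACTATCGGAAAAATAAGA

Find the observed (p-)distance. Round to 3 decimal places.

0.375

The sequences differ at 18 of 48 positions.
p = 18/48 = 0.375.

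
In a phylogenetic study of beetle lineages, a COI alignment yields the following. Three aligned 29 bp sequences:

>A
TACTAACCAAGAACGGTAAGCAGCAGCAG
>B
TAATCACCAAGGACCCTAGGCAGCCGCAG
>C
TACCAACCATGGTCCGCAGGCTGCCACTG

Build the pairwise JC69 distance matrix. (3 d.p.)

A–B: 7/29 sites differ → p ≈ 0.241379, d = −0.75 ln(1 − 0.321839) = 0.291278 ≈ 0.291.
A–C: 11/29 sites differ → p ≈ 0.37931, d = −0.75 ln(1 − 0.505747) = 0.528531 ≈ 0.529.
B–C: 10/29 sites differ → p ≈ 0.344828, d = −0.75 ln(1 − 0.459771) = 0.461822 ≈ 0.462.

d(A,B) = 0.291, d(A,C) = 0.529, d(B,C) = 0.462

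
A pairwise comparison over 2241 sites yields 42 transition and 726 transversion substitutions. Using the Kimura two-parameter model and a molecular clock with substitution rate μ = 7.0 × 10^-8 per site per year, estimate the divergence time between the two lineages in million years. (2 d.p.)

3.47

P = 42/2241 ≈ 0.018742 and Q = 726/2241 ≈ 0.323963.
Under the Kimura two-parameter model, d = −½ ln(1 − 2P − Q) − ¼ ln(1 − 2Q).
1 − 2P − Q = 0.638553, giving −½ ln(0.638553) = 0.224275.
1 − 2Q = 0.352074, giving −¼ ln(0.352074) = 0.260978.
d = 0.224275 + 0.260978 = 0.485253.
Under a molecular clock d = 2μt, so t = d/(2μ) = 0.485253 / (2 × 7.0 × 10^-8) = 3.47 million years.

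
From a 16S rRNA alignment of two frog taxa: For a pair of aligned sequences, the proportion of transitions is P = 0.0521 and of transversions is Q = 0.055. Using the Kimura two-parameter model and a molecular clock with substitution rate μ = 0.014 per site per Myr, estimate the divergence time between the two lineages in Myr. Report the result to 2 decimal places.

4.14

Under the Kimura two-parameter model, d = −½ ln(1 − 2P − Q) − ¼ ln(1 − 2Q).
1 − 2P − Q = 0.8408, giving −½ ln(0.8408) = 0.086701.
1 − 2Q = 0.89, giving −¼ ln(0.89) = 0.029133.
d = 0.086701 + 0.029133 = 0.115834.
Under a molecular clock d = 2μt, so t = d/(2μ) = 0.115834 / (2 × 0.014) = 4.14 Myr.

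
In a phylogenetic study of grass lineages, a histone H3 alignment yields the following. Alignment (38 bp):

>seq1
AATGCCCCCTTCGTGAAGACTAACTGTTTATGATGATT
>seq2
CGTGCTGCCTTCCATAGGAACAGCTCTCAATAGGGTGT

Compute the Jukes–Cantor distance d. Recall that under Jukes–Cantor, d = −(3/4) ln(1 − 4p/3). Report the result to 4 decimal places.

The sequences differ at 19 of 38 sites, so p = 19/38 = 0.5.
d = −(3/4) ln(1 − 4p/3) = −0.75 ln(1 − 0.666667) = −0.75 ln(0.333333)
  = −0.75 × (-1.098613) = 0.823960 substitutions/site.

0.8240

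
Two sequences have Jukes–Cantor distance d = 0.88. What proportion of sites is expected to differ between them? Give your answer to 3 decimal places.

0.518

p = (3/4)(1 − e^(−4d/3)) = 0.75 × (1 − e^(-1.173333)) = 0.75 × (1 − 0.309334) = 0.518000.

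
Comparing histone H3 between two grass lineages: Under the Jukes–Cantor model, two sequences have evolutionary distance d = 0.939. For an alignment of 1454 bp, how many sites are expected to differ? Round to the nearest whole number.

Invert JC69: p = (3/4)(1 − e^(−4d/3)) = 0.75 × (1 − e^(-1.252)) = 0.75 × (1 − 0.285932) = 0.535551.
Expected differing sites = pL ≈ 0.535551 × 1454 = 778.691154 ≈ 779.

779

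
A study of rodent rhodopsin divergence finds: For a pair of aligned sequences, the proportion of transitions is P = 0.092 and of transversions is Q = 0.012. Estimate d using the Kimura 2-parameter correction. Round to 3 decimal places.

0.115

Under the Kimura two-parameter model, d = −½ ln(1 − 2P − Q) − ¼ ln(1 − 2Q).
1 − 2P − Q = 0.804, giving −½ ln(0.804) = 0.109078.
1 − 2Q = 0.976, giving −¼ ln(0.976) = 0.006073.
d = 0.109078 + 0.006073 = 0.115151.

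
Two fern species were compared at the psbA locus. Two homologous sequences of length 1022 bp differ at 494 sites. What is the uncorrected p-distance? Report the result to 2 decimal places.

p = 494/1022 = 0.483365… ≈ 0.48 (to 2 d.p.).

0.48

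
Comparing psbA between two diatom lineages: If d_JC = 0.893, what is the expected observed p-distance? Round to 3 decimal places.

0.522

p = (3/4)(1 − e^(−4d/3)) = 0.75 × (1 − e^(-1.190667)) = 0.75 × (1 − 0.304018) = 0.521987.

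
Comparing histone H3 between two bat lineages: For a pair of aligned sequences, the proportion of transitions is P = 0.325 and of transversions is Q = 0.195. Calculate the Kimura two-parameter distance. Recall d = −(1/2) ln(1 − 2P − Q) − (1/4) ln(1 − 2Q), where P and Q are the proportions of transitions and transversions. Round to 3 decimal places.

1.056

Under the Kimura two-parameter model, d = −½ ln(1 − 2P − Q) − ¼ ln(1 − 2Q).
1 − 2P − Q = 0.155, giving −½ ln(0.155) = 0.932165.
1 − 2Q = 0.61, giving −¼ ln(0.61) = 0.123574.
d = 0.932165 + 0.123574 = 1.055739.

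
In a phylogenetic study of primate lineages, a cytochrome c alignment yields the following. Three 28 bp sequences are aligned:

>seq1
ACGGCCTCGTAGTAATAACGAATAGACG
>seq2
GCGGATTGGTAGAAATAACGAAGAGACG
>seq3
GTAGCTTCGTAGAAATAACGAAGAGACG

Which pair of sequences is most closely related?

seq2 and seq3

seq1–seq2: 6/28 differ, p = 0.214, d = 0.252.
seq1–seq3: 6/28 differ, p = 0.214, d = 0.252.
seq2–seq3: 4/28 differ, p = 0.143, d = 0.158.
The smallest distance is between seq2 and seq3.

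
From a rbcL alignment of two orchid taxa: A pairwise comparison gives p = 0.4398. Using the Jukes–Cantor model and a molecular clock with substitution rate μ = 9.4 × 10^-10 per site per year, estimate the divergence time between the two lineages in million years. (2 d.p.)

352.20

d = −(3/4) ln(1 − 4p/3) = −0.75 ln(1 − 0.5864) = −0.75 ln(0.4136)
  = −0.75 × (-0.882856) = 0.662142 substitutions/site.
Under a molecular clock d = 2μt, so t = d/(2μ) = 0.662142 / (2 × 9.4 × 10^-10) = 352.20 million years.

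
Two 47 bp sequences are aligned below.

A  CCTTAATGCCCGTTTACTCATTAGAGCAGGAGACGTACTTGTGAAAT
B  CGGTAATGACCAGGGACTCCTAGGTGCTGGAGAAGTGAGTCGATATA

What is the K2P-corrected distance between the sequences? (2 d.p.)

0.77

Of 47 sites, 4 differences are transitions and 18 are transversions, so P = 4/47 ≈ 0.085106 and Q = 18/47 ≈ 0.382979.
Under the Kimura two-parameter model, d = −½ ln(1 − 2P − Q) − ¼ ln(1 − 2Q).
1 − 2P − Q = 0.446809, giving −½ ln(0.446809) = 0.402812.
1 − 2Q = 0.234042, giving −¼ ln(0.234042) = 0.363064.
d = 0.402812 + 0.363064 = 0.765876.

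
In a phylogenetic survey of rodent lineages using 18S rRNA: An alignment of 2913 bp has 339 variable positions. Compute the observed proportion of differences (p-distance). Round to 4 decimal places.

0.1164

p = 339/2913 = 0.116374… ≈ 0.1164 (to 4 d.p.).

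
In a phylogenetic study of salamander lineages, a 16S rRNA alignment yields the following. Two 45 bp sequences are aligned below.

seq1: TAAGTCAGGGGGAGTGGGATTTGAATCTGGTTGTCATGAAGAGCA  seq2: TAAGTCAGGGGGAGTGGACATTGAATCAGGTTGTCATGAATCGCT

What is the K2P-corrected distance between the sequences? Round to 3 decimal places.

0.175

Of 45 sites, 1 differences are transitions and 6 are transversions, so P = 1/45 ≈ 0.022222 and Q = 6/45 ≈ 0.133333.
Under the Kimura two-parameter model, d = −½ ln(1 − 2P − Q) − ¼ ln(1 − 2Q).
1 − 2P − Q = 0.822223, giving −½ ln(0.822223) = 0.097872.
1 − 2Q = 0.733334, giving −¼ ln(0.733334) = 0.077539.
d = 0.097872 + 0.077539 = 0.175411.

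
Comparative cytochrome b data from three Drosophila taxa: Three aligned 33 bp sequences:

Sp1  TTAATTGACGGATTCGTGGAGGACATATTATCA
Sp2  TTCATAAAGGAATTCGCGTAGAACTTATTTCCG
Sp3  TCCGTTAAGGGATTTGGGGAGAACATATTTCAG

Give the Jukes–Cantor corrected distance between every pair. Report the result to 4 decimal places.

Sp1–Sp2: 12/33 sites differ → p ≈ 0.363636, d = −0.75 ln(1 − 0.484848) = 0.497470 ≈ 0.4975.
Sp1–Sp3: 12/33 sites differ → p ≈ 0.363636, d = −0.75 ln(1 − 0.484848) = 0.497470 ≈ 0.4975.
Sp2–Sp3: 9/33 sites differ → p ≈ 0.272727, d = −0.75 ln(1 − 0.363636) = 0.338988 ≈ 0.3390.

d(Sp1,Sp2) = 0.4975, d(Sp1,Sp3) = 0.4975, d(Sp2,Sp3) = 0.3390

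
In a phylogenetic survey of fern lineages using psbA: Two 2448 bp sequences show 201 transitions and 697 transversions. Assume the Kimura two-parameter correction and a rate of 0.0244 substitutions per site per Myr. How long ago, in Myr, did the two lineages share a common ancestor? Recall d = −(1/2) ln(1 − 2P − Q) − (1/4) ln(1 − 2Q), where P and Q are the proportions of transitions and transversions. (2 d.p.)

P = 201/2448 ≈ 0.082108 and Q = 697/2448 ≈ 0.284722.
Under the Kimura two-parameter model, d = −½ ln(1 − 2P − Q) − ¼ ln(1 − 2Q).
1 − 2P − Q = 0.551062, giving −½ ln(0.551062) = 0.297954.
1 − 2Q = 0.430556, giving −¼ ln(0.430556) = 0.210669.
d = 0.297954 + 0.210669 = 0.508623.
Under a molecular clock d = 2μt, so t = d/(2μ) = 0.508623 / (2 × 0.0244) = 10.42 Myr.

10.42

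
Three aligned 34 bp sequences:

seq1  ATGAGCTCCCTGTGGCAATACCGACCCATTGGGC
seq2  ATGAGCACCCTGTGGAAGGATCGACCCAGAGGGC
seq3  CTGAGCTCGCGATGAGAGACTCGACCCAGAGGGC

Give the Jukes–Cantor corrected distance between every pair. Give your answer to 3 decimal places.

seq1–seq2: 7/34 sites differ → p ≈ 0.205882, d = −0.75 ln(1 − 0.274509) = 0.240680 ≈ 0.241.
seq1–seq3: 12/34 sites differ → p ≈ 0.352941, d = −0.75 ln(1 − 0.470588) = 0.476991 ≈ 0.477.
seq2–seq3: 9/34 sites differ → p ≈ 0.264706, d = −0.75 ln(1 − 0.352941) = 0.326488 ≈ 0.326.

d(seq1,seq2) = 0.241, d(seq1,seq3) = 0.477, d(seq2,seq3) = 0.326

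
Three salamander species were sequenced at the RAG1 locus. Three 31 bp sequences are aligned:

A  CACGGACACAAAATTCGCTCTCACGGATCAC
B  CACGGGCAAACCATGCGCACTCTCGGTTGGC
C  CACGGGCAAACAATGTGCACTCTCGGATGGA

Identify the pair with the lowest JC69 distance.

A–B: 10/31 differ, p = 0.323, d = 0.422.
A–C: 10/31 differ, p = 0.323, d = 0.422.
B–C: 4/31 differ, p = 0.129, d = 0.142.
The smallest distance is between B and C.

B and C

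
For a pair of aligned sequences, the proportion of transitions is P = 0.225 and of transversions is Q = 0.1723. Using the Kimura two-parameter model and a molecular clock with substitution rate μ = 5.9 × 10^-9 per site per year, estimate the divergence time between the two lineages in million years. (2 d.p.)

Under the Kimura two-parameter model, d = −½ ln(1 − 2P − Q) − ¼ ln(1 − 2Q).
1 − 2P − Q = 0.3777, giving −½ ln(0.3777) = 0.486828.
1 − 2Q = 0.6554, giving −¼ ln(0.6554) = 0.105627.
d = 0.486828 + 0.105627 = 0.592455.
Under a molecular clock d = 2μt, so t = d/(2μ) = 0.592455 / (2 × 5.9 × 10^-9) = 50.21 million years.

50.21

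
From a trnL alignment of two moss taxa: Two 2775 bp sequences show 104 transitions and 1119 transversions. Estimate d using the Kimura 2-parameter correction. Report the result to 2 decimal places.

0.74

P = 104/2775 ≈ 0.037477 and Q = 1119/2775 ≈ 0.403243.
Under the Kimura two-parameter model, d = −½ ln(1 − 2P − Q) − ¼ ln(1 − 2Q).
1 − 2P − Q = 0.521803, giving −½ ln(0.521803) = 0.325233.
1 − 2Q = 0.193514, giving −¼ ln(0.193514) = 0.410601.
d = 0.325233 + 0.410601 = 0.735834.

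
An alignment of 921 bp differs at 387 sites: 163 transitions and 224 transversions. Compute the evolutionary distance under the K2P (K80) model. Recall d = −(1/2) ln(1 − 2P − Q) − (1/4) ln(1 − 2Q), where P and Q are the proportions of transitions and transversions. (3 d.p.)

0.621

P = 163/921 ≈ 0.176982 and Q = 224/921 ≈ 0.243214.
Under the Kimura two-parameter model, d = −½ ln(1 − 2P − Q) − ¼ ln(1 − 2Q).
1 − 2P − Q = 0.402822, giving −½ ln(0.402822) = 0.454630.
1 − 2Q = 0.513572, giving −¼ ln(0.513572) = 0.166591.
d = 0.454630 + 0.166591 = 0.621221.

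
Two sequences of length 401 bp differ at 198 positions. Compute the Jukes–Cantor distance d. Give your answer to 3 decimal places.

p = 198/401 ≈ 0.493766.
d = −(3/4) ln(1 − 4p/3) = −0.75 ln(1 − 0.658355) = −0.75 ln(0.341645)
  = −0.75 × (-1.073983) = 0.805487 substitutions/site.

0.805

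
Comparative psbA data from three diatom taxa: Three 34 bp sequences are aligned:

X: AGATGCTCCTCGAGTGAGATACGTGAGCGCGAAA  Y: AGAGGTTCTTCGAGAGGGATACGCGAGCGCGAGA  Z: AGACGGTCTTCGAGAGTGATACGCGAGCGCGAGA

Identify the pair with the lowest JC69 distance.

Y and Z

X–Y: 7/34 differ, p = 0.206, d = 0.241.
X–Z: 7/34 differ, p = 0.206, d = 0.241.
Y–Z: 3/34 differ, p = 0.088, d = 0.094.
The smallest distance is between Y and Z.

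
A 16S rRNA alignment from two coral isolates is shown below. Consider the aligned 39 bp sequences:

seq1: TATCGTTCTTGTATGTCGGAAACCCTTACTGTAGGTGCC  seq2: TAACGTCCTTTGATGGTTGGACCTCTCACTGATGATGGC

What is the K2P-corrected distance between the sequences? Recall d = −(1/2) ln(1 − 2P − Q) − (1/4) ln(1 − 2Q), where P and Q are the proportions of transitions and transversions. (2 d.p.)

0.54

Of 39 sites, 6 differences are transitions and 9 are transversions, so P = 6/39 ≈ 0.153846 and Q = 9/39 ≈ 0.230769.
Under the Kimura two-parameter model, d = −½ ln(1 − 2P − Q) − ¼ ln(1 − 2Q).
1 − 2P − Q = 0.461539, giving −½ ln(0.461539) = 0.386594.
1 − 2Q = 0.538462, giving −¼ ln(0.538462) = 0.154760.
d = 0.386594 + 0.154760 = 0.541354.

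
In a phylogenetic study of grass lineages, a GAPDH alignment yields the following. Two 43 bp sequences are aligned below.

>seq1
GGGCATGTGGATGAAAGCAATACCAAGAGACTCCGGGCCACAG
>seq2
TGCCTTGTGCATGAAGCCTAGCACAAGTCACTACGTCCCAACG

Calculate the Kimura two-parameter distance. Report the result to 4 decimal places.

Of 43 sites, 1 differences are transitions and 16 are transversions, so P = 1/43 ≈ 0.023256 and Q = 16/43 ≈ 0.372093.
Under the Kimura two-parameter model, d = −½ ln(1 − 2P − Q) − ¼ ln(1 − 2Q).
1 − 2P − Q = 0.581395, giving −½ ln(0.581395) = 0.271162.
1 − 2Q = 0.255814, giving −¼ ln(0.255814) = 0.340826.
d = 0.271162 + 0.340826 = 0.611988.

0.6120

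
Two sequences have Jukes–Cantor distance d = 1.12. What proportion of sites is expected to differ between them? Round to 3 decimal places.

0.582

p = (3/4)(1 − e^(−4d/3)) = 0.75 × (1 − e^(-1.493333)) = 0.75 × (1 − 0.224623) = 0.581533.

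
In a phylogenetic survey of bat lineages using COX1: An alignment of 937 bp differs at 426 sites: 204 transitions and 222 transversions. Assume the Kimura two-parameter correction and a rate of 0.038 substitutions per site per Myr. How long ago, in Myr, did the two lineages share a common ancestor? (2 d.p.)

9.45

P = 204/937 ≈ 0.217716 and Q = 222/937 ≈ 0.236926.
Under the Kimura two-parameter model, d = −½ ln(1 − 2P − Q) − ¼ ln(1 − 2Q).
1 − 2P − Q = 0.327642, giving −½ ln(0.327642) = 0.557917.
1 − 2Q = 0.526148, giving −¼ ln(0.526148) = 0.160543.
d = 0.557917 + 0.160543 = 0.718460.
Under a molecular clock d = 2μt, so t = d/(2μ) = 0.718460 / (2 × 0.038) = 9.45 Myr.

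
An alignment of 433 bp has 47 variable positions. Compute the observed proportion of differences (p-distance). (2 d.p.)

p = 47/433 = 0.108545… ≈ 0.11 (to 2 d.p.).

0.11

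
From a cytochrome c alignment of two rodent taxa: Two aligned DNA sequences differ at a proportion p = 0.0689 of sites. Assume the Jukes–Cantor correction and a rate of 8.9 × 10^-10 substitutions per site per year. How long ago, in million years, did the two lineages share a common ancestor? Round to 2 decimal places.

d = −(3/4) ln(1 − 4p/3) = −0.75 ln(1 − 0.091867) = −0.75 ln(0.908133)
  = −0.75 × (-0.096364) = 0.072273 substitutions/site.
Under a molecular clock d = 2μt, so t = d/(2μ) = 0.072273 / (2 × 8.9 × 10^-10) = 40.60 million years.

40.60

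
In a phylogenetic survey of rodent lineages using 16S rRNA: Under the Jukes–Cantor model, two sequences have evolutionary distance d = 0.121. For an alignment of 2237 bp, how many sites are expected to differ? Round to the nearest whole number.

Invert JC69: p = (3/4)(1 − e^(−4d/3)) = 0.75 × (1 − e^(-0.161333)) = 0.75 × (1 − 0.851009) = 0.111743.
Expected differing sites = pL ≈ 0.111743 × 2237 = 249.969091 ≈ 250.

250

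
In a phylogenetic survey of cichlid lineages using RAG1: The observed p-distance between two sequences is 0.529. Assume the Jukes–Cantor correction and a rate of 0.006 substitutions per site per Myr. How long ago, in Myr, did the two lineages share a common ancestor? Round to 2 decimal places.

76.37

d = −(3/4) ln(1 − 4p/3) = −0.75 ln(1 − 0.705333) = −0.75 ln(0.294667)
  = −0.75 × (-1.221909) = 0.916432 substitutions/site.
Under a molecular clock d = 2μt, so t = d/(2μ) = 0.916432 / (2 × 0.006) = 76.37 Myr.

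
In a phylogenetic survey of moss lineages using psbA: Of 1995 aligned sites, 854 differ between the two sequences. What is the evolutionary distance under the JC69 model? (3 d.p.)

p = 854/1995 ≈ 0.42807.
d = −(3/4) ln(1 − 4p/3) = −0.75 ln(1 − 0.57076) = −0.75 ln(0.42924)
  = −0.75 × (-0.845739) = 0.634304 substitutions/site.

0.634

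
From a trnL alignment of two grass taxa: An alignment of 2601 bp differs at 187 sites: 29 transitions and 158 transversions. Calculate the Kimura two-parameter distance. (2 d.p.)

0.08

P = 29/2601 ≈ 0.01115 and Q = 158/2601 ≈ 0.060746.
Under the Kimura two-parameter model, d = −½ ln(1 − 2P − Q) − ¼ ln(1 − 2Q).
1 − 2P − Q = 0.916954, giving −½ ln(0.916954) = 0.043349.
1 − 2Q = 0.878508, giving −¼ ln(0.878508) = 0.032383.
d = 0.043349 + 0.032383 = 0.075732.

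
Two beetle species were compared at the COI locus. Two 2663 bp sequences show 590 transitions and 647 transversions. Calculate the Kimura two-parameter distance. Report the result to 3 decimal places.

P = 590/2663 ≈ 0.221555 and Q = 647/2663 ≈ 0.242959.
Under the Kimura two-parameter model, d = −½ ln(1 − 2P − Q) − ¼ ln(1 − 2Q).
1 − 2P − Q = 0.313931, giving −½ ln(0.313931) = 0.579291.
1 − 2Q = 0.514082, giving −¼ ln(0.514082) = 0.166343.
d = 0.579291 + 0.166343 = 0.745634.

0.746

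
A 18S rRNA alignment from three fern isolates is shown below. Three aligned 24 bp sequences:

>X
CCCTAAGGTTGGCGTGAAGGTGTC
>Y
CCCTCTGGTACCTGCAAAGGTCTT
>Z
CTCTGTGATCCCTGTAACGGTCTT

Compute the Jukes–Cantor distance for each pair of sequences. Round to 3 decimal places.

X–Y: 10/24 sites differ → p ≈ 0.416667, d = −0.75 ln(1 − 0.555556) = 0.608198 ≈ 0.608.
X–Z: 12/24 sites differ → p = 0.5, d = −0.75 ln(1 − 0.666667) = 0.823960 ≈ 0.824.
Y–Z: 6/24 sites differ → p = 0.25, d = −0.75 ln(1 − 0.333333) = 0.304098 ≈ 0.304.

d(X,Y) = 0.608, d(X,Z) = 0.824, d(Y,Z) = 0.304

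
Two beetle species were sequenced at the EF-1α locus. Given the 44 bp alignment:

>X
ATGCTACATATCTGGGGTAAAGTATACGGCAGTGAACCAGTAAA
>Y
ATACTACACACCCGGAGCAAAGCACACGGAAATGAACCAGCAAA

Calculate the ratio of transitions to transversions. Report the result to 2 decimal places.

Transitions are A↔G and C↔T; transversions are all other mismatches.
Transitions: 10. Transversions: 1.
R = 10/1 = 10.00.

10.00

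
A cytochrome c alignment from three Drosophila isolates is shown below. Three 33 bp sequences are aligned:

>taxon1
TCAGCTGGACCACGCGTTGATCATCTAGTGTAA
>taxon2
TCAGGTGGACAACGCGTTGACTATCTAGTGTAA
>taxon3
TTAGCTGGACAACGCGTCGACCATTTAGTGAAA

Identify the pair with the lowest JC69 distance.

taxon1–taxon2: 4/33 differ, p = 0.121, d = 0.132.
taxon1–taxon3: 6/33 differ, p = 0.182, d = 0.208.
taxon2–taxon3: 6/33 differ, p = 0.182, d = 0.208.
The smallest distance is between taxon1 and taxon2.

taxon1 and taxon2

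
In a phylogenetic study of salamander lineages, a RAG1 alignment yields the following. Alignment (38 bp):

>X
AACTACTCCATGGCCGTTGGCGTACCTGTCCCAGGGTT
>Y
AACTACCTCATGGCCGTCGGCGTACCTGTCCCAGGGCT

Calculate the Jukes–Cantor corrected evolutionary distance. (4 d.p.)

The sequences differ at 4 of 38 sites (7, 8, 18, 37), so p = 4/38 ≈ 0.105263.
d = −(3/4) ln(1 − 4p/3) = −0.75 ln(1 − 0.140351) = −0.75 ln(0.859649)
  = −0.75 × (-0.151231) = 0.113423 substitutions/site.

0.1134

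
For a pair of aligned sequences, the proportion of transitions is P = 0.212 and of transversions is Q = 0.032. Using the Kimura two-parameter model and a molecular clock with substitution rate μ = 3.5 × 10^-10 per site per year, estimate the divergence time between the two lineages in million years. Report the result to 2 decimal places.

Under the Kimura two-parameter model, d = −½ ln(1 − 2P − Q) − ¼ ln(1 − 2Q).
1 − 2P − Q = 0.544, giving −½ ln(0.544) = 0.304403.
1 − 2Q = 0.936, giving −¼ ln(0.936) = 0.016535.
d = 0.304403 + 0.016535 = 0.320938.
Under a molecular clock d = 2μt, so t = d/(2μ) = 0.320938 / (2 × 3.5 × 10^-10) = 458.48 million years.

458.48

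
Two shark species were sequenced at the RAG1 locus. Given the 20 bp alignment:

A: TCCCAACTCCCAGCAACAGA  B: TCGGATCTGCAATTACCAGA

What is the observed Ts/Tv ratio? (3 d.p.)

Transitions are A↔G and C↔T; transversions are all other mismatches.
Transitions: 1. Transversions: 7.
R = 1/7 = 0.142857… ≈ 0.143 (to 3 d.p.).

0.143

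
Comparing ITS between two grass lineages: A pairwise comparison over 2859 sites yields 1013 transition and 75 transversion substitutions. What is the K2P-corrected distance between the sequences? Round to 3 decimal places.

0.677

P = 1013/2859 ≈ 0.35432 and Q = 75/2859 ≈ 0.026233.
Under the Kimura two-parameter model, d = −½ ln(1 − 2P − Q) − ¼ ln(1 − 2Q).
1 − 2P − Q = 0.265127, giving −½ ln(0.265127) = 0.663773.
1 − 2Q = 0.947534, giving −¼ ln(0.947534) = 0.013473.
d = 0.663773 + 0.013473 = 0.677246.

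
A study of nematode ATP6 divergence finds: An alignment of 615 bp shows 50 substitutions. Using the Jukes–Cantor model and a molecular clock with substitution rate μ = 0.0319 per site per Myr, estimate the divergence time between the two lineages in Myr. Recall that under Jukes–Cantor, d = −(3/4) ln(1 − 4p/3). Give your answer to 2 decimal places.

1.35

p = 50/615 ≈ 0.081301.
d = −(3/4) ln(1 − 4p/3) = −0.75 ln(1 − 0.108401) = −0.75 ln(0.891599)
  = −0.75 × (-0.114739) = 0.086054 substitutions/site.
Under a molecular clock d = 2μt, so t = d/(2μ) = 0.086054 / (2 × 0.0319) = 1.35 Myr.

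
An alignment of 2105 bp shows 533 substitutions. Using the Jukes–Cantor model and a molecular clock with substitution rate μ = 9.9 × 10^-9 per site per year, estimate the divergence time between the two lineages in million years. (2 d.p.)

15.60

p = 533/2105 ≈ 0.253207.
d = −(3/4) ln(1 − 4p/3) = −0.75 ln(1 − 0.337609) = −0.75 ln(0.662391)
  = −0.75 × (-0.411899) = 0.308924 substitutions/site.
Under a molecular clock d = 2μt, so t = d/(2μ) = 0.308924 / (2 × 9.9 × 10^-9) = 15.60 million years.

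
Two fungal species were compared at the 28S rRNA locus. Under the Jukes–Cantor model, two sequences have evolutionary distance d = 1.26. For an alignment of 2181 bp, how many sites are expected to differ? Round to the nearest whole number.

1331

Invert JC69: p = (3/4)(1 − e^(−4d/3)) = 0.75 × (1 − e^(-1.68)) = 0.75 × (1 − 0.186374) = 0.610220.
Expected differing sites = pL ≈ 0.610220 × 2181 = 1330.88982 ≈ 1331.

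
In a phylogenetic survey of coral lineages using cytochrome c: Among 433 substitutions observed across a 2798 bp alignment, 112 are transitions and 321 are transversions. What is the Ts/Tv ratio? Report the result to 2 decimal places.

0.35

R = 112/321 = 0.348909… ≈ 0.35 (to 2 d.p.).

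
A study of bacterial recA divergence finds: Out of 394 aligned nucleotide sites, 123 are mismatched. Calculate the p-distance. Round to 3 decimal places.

p = 123/394 = 0.312182… ≈ 0.312 (to 3 d.p.).

0.312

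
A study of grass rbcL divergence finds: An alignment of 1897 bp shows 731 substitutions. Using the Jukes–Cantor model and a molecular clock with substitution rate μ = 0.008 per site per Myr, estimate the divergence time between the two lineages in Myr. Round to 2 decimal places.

p = 731/1897 ≈ 0.385345.
d = −(3/4) ln(1 − 4p/3) = −0.75 ln(1 − 0.513793) = −0.75 ln(0.486207)
  = −0.75 × (-0.721121) = 0.540841 substitutions/site.
Under a molecular clock d = 2μt, so t = d/(2μ) = 0.540841 / (2 × 0.008) = 33.80 Myr.

33.80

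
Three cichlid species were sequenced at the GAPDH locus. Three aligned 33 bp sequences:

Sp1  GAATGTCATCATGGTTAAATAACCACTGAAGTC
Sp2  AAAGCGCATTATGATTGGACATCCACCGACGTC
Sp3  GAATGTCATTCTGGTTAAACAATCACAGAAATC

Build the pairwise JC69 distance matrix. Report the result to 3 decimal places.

Sp1–Sp2: 12/33 sites differ → p ≈ 0.363636, d = −0.75 ln(1 − 0.484848) = 0.497470 ≈ 0.497.
Sp1–Sp3: 6/33 sites differ → p ≈ 0.181818, d = −0.75 ln(1 − 0.242424) = 0.208224 ≈ 0.208.
Sp2–Sp3: 13/33 sites differ → p ≈ 0.393939, d = −0.75 ln(1 − 0.525252) = 0.558728 ≈ 0.559.

d(Sp1,Sp2) = 0.497, d(Sp1,Sp3) = 0.208, d(Sp2,Sp3) = 0.559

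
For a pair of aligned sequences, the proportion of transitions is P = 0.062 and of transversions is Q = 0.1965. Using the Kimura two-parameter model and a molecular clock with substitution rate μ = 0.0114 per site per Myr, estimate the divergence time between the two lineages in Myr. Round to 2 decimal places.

13.95

Under the Kimura two-parameter model, d = −½ ln(1 − 2P − Q) − ¼ ln(1 − 2Q).
1 − 2P − Q = 0.6795, giving −½ ln(0.6795) = 0.193199.
1 − 2Q = 0.607, giving −¼ ln(0.607) = 0.124807.
d = 0.193199 + 0.124807 = 0.318006.
Under a molecular clock d = 2μt, so t = d/(2μ) = 0.318006 / (2 × 0.0114) = 13.95 Myr.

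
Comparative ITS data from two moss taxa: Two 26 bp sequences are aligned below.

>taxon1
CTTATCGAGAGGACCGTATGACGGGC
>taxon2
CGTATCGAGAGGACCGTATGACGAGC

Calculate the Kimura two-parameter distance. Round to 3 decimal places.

0.081

Of 26 sites, 1 differences are transitions and 1 are transversions, so P = 1/26 ≈ 0.038462 and Q = 1/26 ≈ 0.038462.
Under the Kimura two-parameter model, d = −½ ln(1 − 2P − Q) − ¼ ln(1 − 2Q).
1 − 2P − Q = 0.884614, giving −½ ln(0.884614) = 0.061302.
1 − 2Q = 0.923076, giving −¼ ln(0.923076) = 0.020011.
d = 0.061302 + 0.020011 = 0.081313.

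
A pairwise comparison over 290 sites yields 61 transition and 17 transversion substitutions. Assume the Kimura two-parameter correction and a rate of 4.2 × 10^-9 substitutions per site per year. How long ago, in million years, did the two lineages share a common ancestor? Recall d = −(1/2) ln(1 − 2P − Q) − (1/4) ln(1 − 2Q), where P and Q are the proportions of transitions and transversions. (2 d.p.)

P = 61/290 ≈ 0.210345 and Q = 17/290 ≈ 0.058621.
Under the Kimura two-parameter model, d = −½ ln(1 − 2P − Q) − ¼ ln(1 − 2Q).
1 − 2P − Q = 0.520689, giving −½ ln(0.520689) = 0.326301.
1 − 2Q = 0.882758, giving −¼ ln(0.882758) = 0.031176.
d = 0.326301 + 0.031176 = 0.357477.
Under a molecular clock d = 2μt, so t = d/(2μ) = 0.357477 / (2 × 4.2 × 10^-9) = 42.56 million years.

42.56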